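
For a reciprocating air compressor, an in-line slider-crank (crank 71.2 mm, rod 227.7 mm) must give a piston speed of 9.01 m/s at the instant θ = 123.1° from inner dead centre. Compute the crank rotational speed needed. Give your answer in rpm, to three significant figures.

For an in-line slider-crank, |v_piston| = rω|sinθ|·[1 + r cosθ/√(L² − r² sin²θ)].
With r = 0.0712 m, L = 0.2277 m, θ = 123.1°: the bracketed kinematic factor |dx/dθ| = 0.049092 m.
ω = v/|dx/dθ| = 9.01/0.049092 = 183.53 rad/s.
N = 60ω/(2π) = 1752.6 rpm.

1750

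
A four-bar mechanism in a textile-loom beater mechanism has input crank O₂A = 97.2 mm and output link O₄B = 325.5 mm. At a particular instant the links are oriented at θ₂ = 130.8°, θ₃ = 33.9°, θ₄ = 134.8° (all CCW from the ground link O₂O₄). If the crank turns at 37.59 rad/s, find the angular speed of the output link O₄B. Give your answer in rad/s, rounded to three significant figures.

11.3

ω₂ = 37.59 rad/s
Differentiating the loop-closure r₂e^{iθ₂}+r₃e^{iθ₃}=r₁+r₄e^{iθ₄} gives r₂ω₂e^{iθ₂}+r₃ω₃e^{iθ₃}=r₄ω₄e^{iθ₄}.
Eliminating the other unknown: ω₄ = r₂ω₂ sin(θ₂−θ₃) / [r₄ sin(θ₄−θ₃)].
Numerator sine = +0.99276; denominator sine = +0.98196.
Result = 0.0972·37.59·(+0.99276) / (0.3255·(+0.98196)) = +11.348 rad/s; magnitude 11.348 rad/s.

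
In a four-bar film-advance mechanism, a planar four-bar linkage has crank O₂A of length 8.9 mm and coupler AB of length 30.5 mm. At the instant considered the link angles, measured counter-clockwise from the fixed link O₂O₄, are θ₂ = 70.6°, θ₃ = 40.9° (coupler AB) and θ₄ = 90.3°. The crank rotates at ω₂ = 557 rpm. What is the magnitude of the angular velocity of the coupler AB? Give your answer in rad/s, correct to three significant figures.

7.56

ω₂ = 58.33 rad/s (from 557 rpm).
Differentiating the loop-closure r₂e^{iθ₂}+r₃e^{iθ₃}=r₁+r₄e^{iθ₄} gives r₂ω₂e^{iθ₂}+r₃ω₃e^{iθ₃}=r₄ω₄e^{iθ₄}.
Eliminating the other unknown: ω₃ = r₂ω₂ sin(θ₄−θ₂) / [r₃ sin(θ₃−θ₄)].
Numerator sine = +0.33710; denominator sine = -0.75927.
Result = 0.0089·58.33·(+0.33710) / (0.0305·(-0.75927)) = -7.5567 rad/s; magnitude 7.5567 rad/s.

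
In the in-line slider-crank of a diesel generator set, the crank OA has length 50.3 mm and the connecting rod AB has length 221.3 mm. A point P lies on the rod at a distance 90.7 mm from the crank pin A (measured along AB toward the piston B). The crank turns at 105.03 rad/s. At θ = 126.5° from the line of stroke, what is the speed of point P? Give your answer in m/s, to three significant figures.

ω = 105 rad/s.  Crank-pin speed |V_A| = rω = 5.283 m/s, perpendicular to OA.
Rod angle: sinφ = −(r/L) sinθ ⇒ φ = -10.528°; ω_rod = −rω cosθ/√(L²−r²sin²θ) = +14.443 rad/s.
V_P = V_A + ω_rod × AP, with AP = 0.0907 m along the rod.
Components: V_Px = −rω sinθ − a·ω_rod·sinφ = -4.0074 m/s;  V_Py = rω cosθ + a·ω_rod·cosφ = -1.8545 m/s.
|V_P| = √(V_Px² + V_Py²) = 4.4157 m/s.

4.42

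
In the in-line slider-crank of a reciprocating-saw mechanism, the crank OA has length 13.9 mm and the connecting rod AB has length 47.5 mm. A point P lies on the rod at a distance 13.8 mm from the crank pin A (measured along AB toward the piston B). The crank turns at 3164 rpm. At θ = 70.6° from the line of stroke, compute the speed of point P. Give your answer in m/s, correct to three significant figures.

4.60

ω = 331.3 rad/s.  Crank-pin speed |V_A| = rω = 4.6055 m/s, perpendicular to OA.
Rod angle: sinφ = −(r/L) sinθ ⇒ φ = -16.023°; ω_rod = −rω cosθ/√(L²−r²sin²θ) = -33.508 rad/s.
V_P = V_A + ω_rod × AP, with AP = 0.0138 m along the rod.
Components: V_Px = −rω sinθ − a·ω_rod·sinφ = -4.4717 m/s;  V_Py = rω cosθ + a·ω_rod·cosφ = +1.0853 m/s.
|V_P| = √(V_Px² + V_Py²) = 4.6015 m/s.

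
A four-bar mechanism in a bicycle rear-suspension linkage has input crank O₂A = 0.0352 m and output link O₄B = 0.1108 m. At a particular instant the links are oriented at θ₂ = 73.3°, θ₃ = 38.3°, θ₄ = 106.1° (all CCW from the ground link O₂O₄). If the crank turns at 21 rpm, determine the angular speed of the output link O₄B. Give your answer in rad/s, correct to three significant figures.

ω₂ = 2.199 rad/s (from 21 rpm).
Differentiating the loop-closure r₂e^{iθ₂}+r₃e^{iθ₃}=r₁+r₄e^{iθ₄} gives r₂ω₂e^{iθ₂}+r₃ω₃e^{iθ₃}=r₄ω₄e^{iθ₄}.
Eliminating the other unknown: ω₄ = r₂ω₂ sin(θ₂−θ₃) / [r₄ sin(θ₄−θ₃)].
Numerator sine = +0.57358; denominator sine = +0.92587.
Result = 0.0352·2.199·(+0.57358) / (0.1108·(+0.92587)) = +0.4328 rad/s; magnitude 0.4328 rad/s.

0.433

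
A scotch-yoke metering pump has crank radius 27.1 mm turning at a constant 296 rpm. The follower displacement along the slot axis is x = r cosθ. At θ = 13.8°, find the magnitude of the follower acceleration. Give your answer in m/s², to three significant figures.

ω = 31 rad/s (from 296 rpm).
x = r cosθ ⇒ ẍ = −rω² cosθ (ω constant).
|a| = rω²|cosθ| = 0.0271·(31)²·|cos 13.8°| = 25.287 m/s².

25.3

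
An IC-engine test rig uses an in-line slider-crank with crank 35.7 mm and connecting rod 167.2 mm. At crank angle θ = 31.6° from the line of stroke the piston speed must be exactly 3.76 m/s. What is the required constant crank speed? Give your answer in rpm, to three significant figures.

For an in-line slider-crank, |v_piston| = rω|sinθ|·[1 + r cosθ/√(L² − r² sin²θ)].
With r = 0.0357 m, L = 0.1672 m, θ = 31.6°: the bracketed kinematic factor |dx/dθ| = 0.02213 m.
ω = v/|dx/dθ| = 3.76/0.02213 = 169.91 rad/s.
N = 60ω/(2π) = 1622.5 rpm.

1620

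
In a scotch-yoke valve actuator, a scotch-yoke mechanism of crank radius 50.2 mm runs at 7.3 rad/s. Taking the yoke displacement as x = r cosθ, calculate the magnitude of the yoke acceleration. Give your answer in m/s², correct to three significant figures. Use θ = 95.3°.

ω = 7.3 rad/s
x = r cosθ ⇒ ẍ = −rω² cosθ (ω constant).
|a| = rω²|cosθ| = 0.0502·(7.3)²·|cos 95.3°| = 0.24711 m/s².

0.247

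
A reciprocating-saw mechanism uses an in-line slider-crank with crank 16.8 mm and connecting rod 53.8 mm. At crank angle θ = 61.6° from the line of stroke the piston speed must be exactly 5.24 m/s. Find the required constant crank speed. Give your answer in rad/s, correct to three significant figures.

307

For an in-line slider-crank, |v_piston| = rω|sinθ|·[1 + r cosθ/√(L² − r² sin²θ)].
With r = 0.0168 m, L = 0.0538 m, θ = 61.6°: the bracketed kinematic factor |dx/dθ| = 0.017061 m.
ω = v/|dx/dθ| = 5.24/0.017061 = 307.14 rad/s.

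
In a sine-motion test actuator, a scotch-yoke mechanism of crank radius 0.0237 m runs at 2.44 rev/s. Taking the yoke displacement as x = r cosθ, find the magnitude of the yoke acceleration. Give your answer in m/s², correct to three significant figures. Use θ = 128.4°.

ω = 15.33 rad/s (from 2.44 rev/s).
x = r cosθ ⇒ ẍ = −rω² cosθ (ω constant).
|a| = rω²|cosθ| = 0.0237·(15.33)²·|cos 128.4°| = 3.4601 m/s².

3.46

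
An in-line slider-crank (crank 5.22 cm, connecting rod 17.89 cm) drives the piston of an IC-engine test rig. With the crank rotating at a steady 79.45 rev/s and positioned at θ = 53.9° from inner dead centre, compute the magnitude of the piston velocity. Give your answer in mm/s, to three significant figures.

ω = 2π·79.5 = 499.2 rad/s
For an in-line slider-crank, x = r cosθ + √(L² − r² sin²θ), so v = −rω sinθ·[1 + r cosθ/√(L² − r² sin²θ)].
With r = 0.0522 m, L = 0.1789 m, θ = 53.9°: √(L² − r² sin²θ) = 0.17386 m.
v = −0.0522·499.2·0.80799·[1 + 0.0522·0.58920/0.17386] = -24.779 m/s.
|v| = 24.779 m/s = 24779 mm/s.

24800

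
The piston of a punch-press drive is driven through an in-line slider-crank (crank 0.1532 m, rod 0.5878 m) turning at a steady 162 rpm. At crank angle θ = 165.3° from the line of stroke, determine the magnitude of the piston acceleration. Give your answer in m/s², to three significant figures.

ω = 2π·162/60 = 16.96 rad/s
x(θ) = r cosθ + √(L² − r² sin²θ); with ω constant, a = ω²·d²x/dθ².
d²x/dθ² = −r cosθ − r²(cos2θ)/√u − r⁴ sin²2θ/(4u^{3/2}),  u = L² − r² sin²θ = 0.343998 m².
Substituting r = 0.1532 m, L = 0.5878 m, θ = 165.3°: d²x/dθ² = +0.11316 m.
a = ω²·d²x/dθ² = (16.96)²·(+0.11316) = +32.567 m/s²;  |a| = 32.567 m/s².

32.6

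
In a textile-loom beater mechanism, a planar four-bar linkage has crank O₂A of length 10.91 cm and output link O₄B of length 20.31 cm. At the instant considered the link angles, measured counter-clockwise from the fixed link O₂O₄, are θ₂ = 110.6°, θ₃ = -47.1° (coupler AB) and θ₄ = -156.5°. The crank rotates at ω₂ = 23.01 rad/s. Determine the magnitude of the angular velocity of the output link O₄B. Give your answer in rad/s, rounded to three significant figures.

4.97

ω₂ = 23.01 rad/s
Differentiating the loop-closure r₂e^{iθ₂}+r₃e^{iθ₃}=r₁+r₄e^{iθ₄} gives r₂ω₂e^{iθ₂}+r₃ω₃e^{iθ₃}=r₄ω₄e^{iθ₄}.
Eliminating the other unknown: ω₄ = r₂ω₂ sin(θ₂−θ₃) / [r₄ sin(θ₄−θ₃)].
Numerator sine = +0.37946; denominator sine = -0.94322.
Result = 0.1091·23.01·(+0.37946) / (0.2031·(-0.94322)) = -4.9725 rad/s; magnitude 4.9725 rad/s.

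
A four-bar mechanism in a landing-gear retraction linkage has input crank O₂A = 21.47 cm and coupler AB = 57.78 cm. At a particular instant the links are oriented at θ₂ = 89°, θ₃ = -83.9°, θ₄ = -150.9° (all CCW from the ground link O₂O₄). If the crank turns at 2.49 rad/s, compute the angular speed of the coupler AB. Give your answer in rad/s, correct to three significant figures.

0.870

ω₂ = 2.49 rad/s
Differentiating the loop-closure r₂e^{iθ₂}+r₃e^{iθ₃}=r₁+r₄e^{iθ₄} gives r₂ω₂e^{iθ₂}+r₃ω₃e^{iθ₃}=r₄ω₄e^{iθ₄}.
Eliminating the other unknown: ω₃ = r₂ω₂ sin(θ₄−θ₂) / [r₃ sin(θ₃−θ₄)].
Numerator sine = +0.86515; denominator sine = +0.92050.
Result = 0.2147·2.49·(+0.86515) / (0.5778·(+0.92050)) = +0.8696 rad/s; magnitude 0.8696 rad/s.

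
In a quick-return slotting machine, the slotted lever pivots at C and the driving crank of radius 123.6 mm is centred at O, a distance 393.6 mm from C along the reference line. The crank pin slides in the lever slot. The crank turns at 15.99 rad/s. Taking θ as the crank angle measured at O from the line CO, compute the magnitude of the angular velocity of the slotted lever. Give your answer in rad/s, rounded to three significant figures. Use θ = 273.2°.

1.64

ω = 15.99 rad/s
Crank pin A relative to C: A = (d + r cosθ, r sinθ); lever angle φ = atan2(r sinθ, d + r cosθ).
Differentiating tanφ: φ̇ = rω(d cosθ + r)/(d² + r² + 2dr cosθ).
d² + r² + 2dr cosθ = |CA|² = 0.175629 m²;  d cosθ + r = +0.14557 m.
|ω_lever| = |0.1236·15.99·+0.14557| / 0.175629 = 1.6381 rad/s.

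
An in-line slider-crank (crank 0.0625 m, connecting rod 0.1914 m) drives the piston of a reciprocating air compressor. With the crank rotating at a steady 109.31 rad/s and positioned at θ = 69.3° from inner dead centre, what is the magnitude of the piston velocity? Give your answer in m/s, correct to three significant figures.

7.17

ω = 109.3 rad/s
For an in-line slider-crank, x = r cosθ + √(L² − r² sin²θ), so v = −rω sinθ·[1 + r cosθ/√(L² − r² sin²θ)].
With r = 0.0625 m, L = 0.1914 m, θ = 69.3°: √(L² − r² sin²θ) = 0.18225 m.
v = −0.0625·109.3·0.93544·[1 + 0.0625·0.35347/0.18225] = -7.1655 m/s.
|v| = 7.1655 m/s.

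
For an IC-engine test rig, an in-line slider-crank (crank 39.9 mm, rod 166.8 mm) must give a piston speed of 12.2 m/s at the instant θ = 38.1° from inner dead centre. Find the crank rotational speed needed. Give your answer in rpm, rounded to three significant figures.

3980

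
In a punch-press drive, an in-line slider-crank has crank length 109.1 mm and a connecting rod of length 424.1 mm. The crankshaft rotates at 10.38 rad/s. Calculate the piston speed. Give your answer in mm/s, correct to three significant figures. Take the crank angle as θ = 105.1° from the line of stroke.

ω = 10.38 rad/s
For an in-line slider-crank, x = r cosθ + √(L² − r² sin²θ), so v = −rω sinθ·[1 + r cosθ/√(L² − r² sin²θ)].
With r = 0.1091 m, L = 0.4241 m, θ = 105.1°: √(L² − r² sin²θ) = 0.41081 m.
v = −0.1091·10.38·0.96547·[1 + 0.1091·-0.26050/0.41081] = -1.0177 m/s.
|v| = 1.0177 m/s = 1017.7 mm/s.

1020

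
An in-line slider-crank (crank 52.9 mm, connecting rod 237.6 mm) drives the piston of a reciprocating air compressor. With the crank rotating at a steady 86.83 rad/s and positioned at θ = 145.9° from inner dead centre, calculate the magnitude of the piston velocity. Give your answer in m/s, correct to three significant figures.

2.10

ω = 86.83 rad/s
For an in-line slider-crank, x = r cosθ + √(L² − r² sin²θ), so v = −rω sinθ·[1 + r cosθ/√(L² − r² sin²θ)].
With r = 0.0529 m, L = 0.2376 m, θ = 145.9°: √(L² − r² sin²θ) = 0.23574 m.
v = −0.0529·86.83·0.56064·[1 + 0.0529·-0.82806/0.23574] = -2.0967 m/s.
|v| = 2.0967 m/s.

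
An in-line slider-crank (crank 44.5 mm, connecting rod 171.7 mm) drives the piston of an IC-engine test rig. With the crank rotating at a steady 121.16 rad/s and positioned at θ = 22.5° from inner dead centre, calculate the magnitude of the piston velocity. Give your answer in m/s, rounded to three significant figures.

2.56

ω = 121.2 rad/s
For an in-line slider-crank, x = r cosθ + √(L² − r² sin²θ), so v = −rω sinθ·[1 + r cosθ/√(L² − r² sin²θ)].
With r = 0.0445 m, L = 0.1717 m, θ = 22.5°: √(L² − r² sin²θ) = 0.17085 m.
v = −0.0445·121.2·0.38268·[1 + 0.0445·0.92388/0.17085] = -2.5598 m/s.
|v| = 2.5598 m/s.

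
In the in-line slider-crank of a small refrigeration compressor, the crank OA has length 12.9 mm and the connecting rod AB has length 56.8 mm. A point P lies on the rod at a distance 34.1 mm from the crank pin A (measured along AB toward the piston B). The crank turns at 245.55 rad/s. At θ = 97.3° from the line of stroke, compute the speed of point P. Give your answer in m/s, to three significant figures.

3.09

ω = 245.6 rad/s.  Crank-pin speed |V_A| = rω = 3.1676 m/s, perpendicular to OA.
Rod angle: sinφ = −(r/L) sinθ ⇒ φ = -13.019°; ω_rod = −rω cosθ/√(L²−r²sin²θ) = +7.273 rad/s.
V_P = V_A + ω_rod × AP, with AP = 0.0341 m along the rod.
Components: V_Px = −rω sinθ − a·ω_rod·sinφ = -3.0861 m/s;  V_Py = rω cosθ + a·ω_rod·cosφ = -0.16085 m/s.
|V_P| = √(V_Px² + V_Py²) = 3.0902 m/s.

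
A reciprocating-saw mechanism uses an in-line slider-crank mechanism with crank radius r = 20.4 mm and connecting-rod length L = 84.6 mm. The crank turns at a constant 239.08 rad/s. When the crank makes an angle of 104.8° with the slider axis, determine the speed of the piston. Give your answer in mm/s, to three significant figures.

4420

ω = 239.1 rad/s
For an in-line slider-crank, x = r cosθ + √(L² − r² sin²θ), so v = −rω sinθ·[1 + r cosθ/√(L² − r² sin²θ)].
With r = 0.0204 m, L = 0.0846 m, θ = 104.8°: √(L² − r² sin²θ) = 0.082269 m.
v = −0.0204·239.1·0.96682·[1 + 0.0204·-0.25545/0.082269] = -4.4167 m/s.
|v| = 4.4167 m/s = 4416.7 mm/s.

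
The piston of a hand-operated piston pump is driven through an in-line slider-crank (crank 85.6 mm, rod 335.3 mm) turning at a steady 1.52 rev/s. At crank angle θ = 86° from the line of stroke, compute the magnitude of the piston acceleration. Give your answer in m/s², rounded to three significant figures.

1.50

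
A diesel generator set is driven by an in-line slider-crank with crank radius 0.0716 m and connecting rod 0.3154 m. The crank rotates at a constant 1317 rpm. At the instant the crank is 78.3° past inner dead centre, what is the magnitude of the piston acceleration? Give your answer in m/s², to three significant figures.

14.2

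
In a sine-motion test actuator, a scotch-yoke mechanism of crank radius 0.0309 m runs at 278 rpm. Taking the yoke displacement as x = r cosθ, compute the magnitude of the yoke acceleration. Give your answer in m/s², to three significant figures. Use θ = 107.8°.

8.01

ω = 29.11 rad/s (from 278 rpm).
x = r cosθ ⇒ ẍ = −rω² cosθ (ω constant).
|a| = rω²|cosθ| = 0.0309·(29.11)²·|cos 107.8°| = 8.0056 m/s².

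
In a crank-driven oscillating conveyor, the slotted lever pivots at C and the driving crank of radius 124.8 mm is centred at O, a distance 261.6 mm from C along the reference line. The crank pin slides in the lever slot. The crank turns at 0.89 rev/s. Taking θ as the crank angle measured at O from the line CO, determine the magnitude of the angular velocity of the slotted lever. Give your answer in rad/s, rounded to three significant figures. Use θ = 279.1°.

1.23

ω = 5.592 rad/s (from 0.89 rev/s).
Crank pin A relative to C: A = (d + r cosθ, r sinθ); lever angle φ = atan2(r sinθ, d + r cosθ).
Differentiating tanφ: φ̇ = rω(d cosθ + r)/(d² + r² + 2dr cosθ).
d² + r² + 2dr cosθ = |CA|² = 0.0943366 m²;  d cosθ + r = +0.16617 m.
|ω_lever| = |0.1248·5.592·+0.16617| / 0.0943366 = 1.2293 rad/s.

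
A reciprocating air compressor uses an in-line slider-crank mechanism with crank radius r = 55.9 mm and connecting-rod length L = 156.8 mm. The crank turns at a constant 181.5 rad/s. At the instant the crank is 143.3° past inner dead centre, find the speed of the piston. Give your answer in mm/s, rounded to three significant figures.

4290

ω = 181.5 rad/s
For an in-line slider-crank, x = r cosθ + √(L² − r² sin²θ), so v = −rω sinθ·[1 + r cosθ/√(L² − r² sin²θ)].
With r = 0.0559 m, L = 0.1568 m, θ = 143.3°: √(L² − r² sin²θ) = 0.1532 m.
v = −0.0559·181.5·0.59763·[1 + 0.0559·-0.80178/0.1532] = -4.2895 m/s.
|v| = 4.2895 m/s = 4289.5 mm/s.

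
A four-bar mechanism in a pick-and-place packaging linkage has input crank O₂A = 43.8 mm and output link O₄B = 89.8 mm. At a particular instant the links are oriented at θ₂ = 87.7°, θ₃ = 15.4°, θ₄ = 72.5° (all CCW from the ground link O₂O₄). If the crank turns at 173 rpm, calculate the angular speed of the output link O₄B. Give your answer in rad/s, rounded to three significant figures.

ω₂ = 18.12 rad/s (from 173 rpm).
Differentiating the loop-closure r₂e^{iθ₂}+r₃e^{iθ₃}=r₁+r₄e^{iθ₄} gives r₂ω₂e^{iθ₂}+r₃ω₃e^{iθ₃}=r₄ω₄e^{iθ₄}.
Eliminating the other unknown: ω₄ = r₂ω₂ sin(θ₂−θ₃) / [r₄ sin(θ₄−θ₃)].
Numerator sine = +0.95266; denominator sine = +0.83962.
Result = 0.0438·18.12·(+0.95266) / (0.0898·(+0.83962)) = +10.026 rad/s; magnitude 10.026 rad/s.

10.0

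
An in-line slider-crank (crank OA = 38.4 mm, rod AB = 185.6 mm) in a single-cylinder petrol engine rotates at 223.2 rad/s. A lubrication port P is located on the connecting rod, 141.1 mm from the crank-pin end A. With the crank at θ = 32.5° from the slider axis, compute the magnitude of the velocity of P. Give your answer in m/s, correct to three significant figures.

ω = 223.2 rad/s.  Crank-pin speed |V_A| = rω = 8.5709 m/s, perpendicular to OA.
Rod angle: sinφ = −(r/L) sinθ ⇒ φ = -6.383°; ω_rod = −rω cosθ/√(L²−r²sin²θ) = -39.19 rad/s.
V_P = V_A + ω_rod × AP, with AP = 0.1411 m along the rod.
Components: V_Px = −rω sinθ − a·ω_rod·sinφ = -5.2198 m/s;  V_Py = rω cosθ + a·ω_rod·cosφ = +1.7332 m/s.
|V_P| = √(V_Px² + V_Py²) = 5.5001 m/s.

5.50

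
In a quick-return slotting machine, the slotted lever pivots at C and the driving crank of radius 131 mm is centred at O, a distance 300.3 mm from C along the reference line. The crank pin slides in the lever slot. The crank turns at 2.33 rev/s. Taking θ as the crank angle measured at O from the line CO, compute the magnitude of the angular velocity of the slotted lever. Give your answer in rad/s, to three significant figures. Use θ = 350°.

ω = 14.64 rad/s (from 2.33 rev/s).
Crank pin A relative to C: A = (d + r cosθ, r sinθ); lever angle φ = atan2(r sinθ, d + r cosθ).
Differentiating tanφ: φ̇ = rω(d cosθ + r)/(d² + r² + 2dr cosθ).
d² + r² + 2dr cosθ = |CA|² = 0.184824 m²;  d cosθ + r = +0.42674 m.
|ω_lever| = |0.131·14.64·+0.42674| / 0.184824 = 4.428 rad/s.

4.43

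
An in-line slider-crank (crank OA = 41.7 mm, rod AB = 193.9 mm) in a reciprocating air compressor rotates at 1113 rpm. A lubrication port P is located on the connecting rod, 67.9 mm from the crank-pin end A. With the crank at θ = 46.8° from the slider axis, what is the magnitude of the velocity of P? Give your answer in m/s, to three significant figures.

4.31

ω = 116.6 rad/s.  Crank-pin speed |V_A| = rω = 4.8603 m/s, perpendicular to OA.
Rod angle: sinφ = −(r/L) sinθ ⇒ φ = -9.020°; ω_rod = −rω cosθ/√(L²−r²sin²θ) = -17.374 rad/s.
V_P = V_A + ω_rod × AP, with AP = 0.0679 m along the rod.
Components: V_Px = −rω sinθ − a·ω_rod·sinφ = -3.7279 m/s;  V_Py = rω cosθ + a·ω_rod·cosφ = +2.162 m/s.
|V_P| = √(V_Px² + V_Py²) = 4.3095 m/s.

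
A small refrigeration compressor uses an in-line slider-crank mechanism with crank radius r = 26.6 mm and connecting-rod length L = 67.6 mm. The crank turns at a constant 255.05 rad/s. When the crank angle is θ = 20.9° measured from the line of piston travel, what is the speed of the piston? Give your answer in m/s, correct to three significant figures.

3.32

ω = 255.1 rad/s
For an in-line slider-crank, x = r cosθ + √(L² − r² sin²θ), so v = −rω sinθ·[1 + r cosθ/√(L² − r² sin²θ)].
With r = 0.0266 m, L = 0.0676 m, θ = 20.9°: √(L² − r² sin²θ) = 0.066931 m.
v = −0.0266·255.1·0.35674·[1 + 0.0266·0.93420/0.066931] = -3.3188 m/s.
|v| = 3.3188 m/s.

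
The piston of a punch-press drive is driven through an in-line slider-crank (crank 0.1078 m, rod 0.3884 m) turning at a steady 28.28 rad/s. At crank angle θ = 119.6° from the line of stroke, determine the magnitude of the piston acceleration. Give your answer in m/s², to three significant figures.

ω = 28.28 rad/s
x(θ) = r cosθ + √(L² − r² sin²θ); with ω constant, a = ω²·d²x/dθ².
d²x/dθ² = −r cosθ − r²(cos2θ)/√u − r⁴ sin²2θ/(4u^{3/2}),  u = L² − r² sin²θ = 0.142069 m².
Substituting r = 0.1078 m, L = 0.3884 m, θ = 119.6°: d²x/dθ² = +0.068569 m.
a = ω²·d²x/dθ² = (28.28)²·(+0.068569) = +54.838 m/s²;  |a| = 54.838 m/s².

54.8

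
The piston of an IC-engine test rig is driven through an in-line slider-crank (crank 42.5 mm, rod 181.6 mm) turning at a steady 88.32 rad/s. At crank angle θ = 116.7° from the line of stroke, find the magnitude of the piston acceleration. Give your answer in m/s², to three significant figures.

196

ω = 88.32 rad/s
x(θ) = r cosθ + √(L² − r² sin²θ); with ω constant, a = ω²·d²x/dθ².
d²x/dθ² = −r cosθ − r²(cos2θ)/√u − r⁴ sin²2θ/(4u^{3/2}),  u = L² − r² sin²θ = 0.031537 m².
Substituting r = 0.0425 m, L = 0.1816 m, θ = 116.7°: d²x/dθ² = +0.025066 m.
a = ω²·d²x/dθ² = (88.32)²·(+0.025066) = +195.53 m/s²;  |a| = 195.53 m/s².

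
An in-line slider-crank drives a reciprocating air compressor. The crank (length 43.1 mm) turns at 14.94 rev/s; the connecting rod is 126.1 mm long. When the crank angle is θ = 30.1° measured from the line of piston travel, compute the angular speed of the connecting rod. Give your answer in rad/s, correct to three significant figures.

ω = 93.87 rad/s (converted from 14.94 rev/s).
The rod makes angle φ with the slider axis where L sinφ = r sinθ; differentiating, L cosφ·φ̇ = r ω cosθ.
L cosφ = √(L² − r² sin²θ) = 0.12423 m.
|ω_rod| = r ω |cosθ| / √(L² − r² sin²θ) = 0.0431·93.87·0.86515/0.12423 = 28.175 rad/s.

28.2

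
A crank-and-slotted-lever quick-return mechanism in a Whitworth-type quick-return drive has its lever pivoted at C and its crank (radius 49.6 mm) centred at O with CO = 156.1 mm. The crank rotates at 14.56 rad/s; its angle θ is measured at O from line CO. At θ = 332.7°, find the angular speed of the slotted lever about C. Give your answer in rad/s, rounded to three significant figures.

ω = 14.56 rad/s
Crank pin A relative to C: A = (d + r cosθ, r sinθ); lever angle φ = atan2(r sinθ, d + r cosθ).
Differentiating tanφ: φ̇ = rω(d cosθ + r)/(d² + r² + 2dr cosθ).
d² + r² + 2dr cosθ = |CA|² = 0.0405877 m²;  d cosθ + r = +0.18831 m.
|ω_lever| = |0.0496·14.56·+0.18831| / 0.0405877 = 3.3507 rad/s.

3.35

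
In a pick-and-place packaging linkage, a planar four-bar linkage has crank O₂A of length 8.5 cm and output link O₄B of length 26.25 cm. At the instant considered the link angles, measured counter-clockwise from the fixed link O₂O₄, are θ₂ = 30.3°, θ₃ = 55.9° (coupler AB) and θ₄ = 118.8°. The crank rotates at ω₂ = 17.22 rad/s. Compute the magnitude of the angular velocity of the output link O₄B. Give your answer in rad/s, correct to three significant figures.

ω₂ = 17.22 rad/s
Differentiating the loop-closure r₂e^{iθ₂}+r₃e^{iθ₃}=r₁+r₄e^{iθ₄} gives r₂ω₂e^{iθ₂}+r₃ω₃e^{iθ₃}=r₄ω₄e^{iθ₄}.
Eliminating the other unknown: ω₄ = r₂ω₂ sin(θ₂−θ₃) / [r₄ sin(θ₄−θ₃)].
Numerator sine = -0.43209; denominator sine = +0.89021.
Result = 0.085·17.22·(-0.43209) / (0.2625·(+0.89021)) = -2.7064 rad/s; magnitude 2.7064 rad/s.

2.71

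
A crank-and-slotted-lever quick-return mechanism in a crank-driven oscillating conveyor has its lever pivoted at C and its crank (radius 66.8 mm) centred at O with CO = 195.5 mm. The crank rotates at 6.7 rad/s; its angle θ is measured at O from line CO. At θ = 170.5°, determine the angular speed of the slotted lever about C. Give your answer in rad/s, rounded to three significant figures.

3.33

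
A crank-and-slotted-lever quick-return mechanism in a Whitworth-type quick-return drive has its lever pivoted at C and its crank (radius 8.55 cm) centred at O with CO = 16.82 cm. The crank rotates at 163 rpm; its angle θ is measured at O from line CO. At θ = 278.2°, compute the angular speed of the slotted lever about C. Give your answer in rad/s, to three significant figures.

ω = 17.07 rad/s (from 163 rpm).
Crank pin A relative to C: A = (d + r cosθ, r sinθ); lever angle φ = atan2(r sinθ, d + r cosθ).
Differentiating tanφ: φ̇ = rω(d cosθ + r)/(d² + r² + 2dr cosθ).
d² + r² + 2dr cosθ = |CA|² = 0.0397038 m²;  d cosθ + r = +0.10949 m.
|ω_lever| = |0.0855·17.07·+0.10949| / 0.0397038 = 4.0246 rad/s.

4.02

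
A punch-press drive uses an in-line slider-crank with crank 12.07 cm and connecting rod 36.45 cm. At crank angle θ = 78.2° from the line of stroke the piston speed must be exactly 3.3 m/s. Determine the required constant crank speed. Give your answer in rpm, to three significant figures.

249

For an in-line slider-crank, |v_piston| = rω|sinθ|·[1 + r cosθ/√(L² − r² sin²θ)].
With r = 0.1207 m, L = 0.3645 m, θ = 78.2°: the bracketed kinematic factor |dx/dθ| = 0.12661 m.
ω = v/|dx/dθ| = 3.3/0.12661 = 26.065 rad/s.
N = 60ω/(2π) = 248.9 rpm.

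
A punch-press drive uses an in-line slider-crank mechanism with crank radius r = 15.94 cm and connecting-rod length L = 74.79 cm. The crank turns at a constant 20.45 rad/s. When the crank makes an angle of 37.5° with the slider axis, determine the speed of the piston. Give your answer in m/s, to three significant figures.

ω = 20.45 rad/s
For an in-line slider-crank, x = r cosθ + √(L² − r² sin²θ), so v = −rω sinθ·[1 + r cosθ/√(L² − r² sin²θ)].
With r = 0.1594 m, L = 0.7479 m, θ = 37.5°: √(L² − r² sin²θ) = 0.74158 m.
v = −0.1594·20.45·0.60876·[1 + 0.1594·0.79335/0.74158] = -2.3228 m/s.
|v| = 2.3228 m/s.

2.32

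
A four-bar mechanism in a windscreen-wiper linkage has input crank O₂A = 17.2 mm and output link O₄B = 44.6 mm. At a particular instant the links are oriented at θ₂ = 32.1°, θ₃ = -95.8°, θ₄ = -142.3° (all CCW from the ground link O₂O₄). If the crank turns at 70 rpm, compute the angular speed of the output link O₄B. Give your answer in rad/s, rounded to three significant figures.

3.08

ω₂ = 7.33 rad/s (from 70 rpm).
Differentiating the loop-closure r₂e^{iθ₂}+r₃e^{iθ₃}=r₁+r₄e^{iθ₄} gives r₂ω₂e^{iθ₂}+r₃ω₃e^{iθ₃}=r₄ω₄e^{iθ₄}.
Eliminating the other unknown: ω₄ = r₂ω₂ sin(θ₂−θ₃) / [r₄ sin(θ₄−θ₃)].
Numerator sine = +0.78908; denominator sine = -0.72537.
Result = 0.0172·7.33·(+0.78908) / (0.0446·(-0.72537)) = -3.0753 rad/s; magnitude 3.0753 rad/s.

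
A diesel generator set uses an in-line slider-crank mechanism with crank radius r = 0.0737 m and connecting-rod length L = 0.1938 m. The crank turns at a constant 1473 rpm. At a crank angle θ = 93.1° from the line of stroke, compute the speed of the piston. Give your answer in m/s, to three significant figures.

11.1

ω = 2π·1473/60 = 154.3 rad/s
For an in-line slider-crank, x = r cosθ + √(L² − r² sin²θ), so v = −rω sinθ·[1 + r cosθ/√(L² − r² sin²θ)].
With r = 0.0737 m, L = 0.1938 m, θ = 93.1°: √(L² − r² sin²θ) = 0.17928 m.
v = −0.0737·154.3·0.99854·[1 + 0.0737·-0.05408/0.17928] = -11.099 m/s.
|v| = 11.099 m/s.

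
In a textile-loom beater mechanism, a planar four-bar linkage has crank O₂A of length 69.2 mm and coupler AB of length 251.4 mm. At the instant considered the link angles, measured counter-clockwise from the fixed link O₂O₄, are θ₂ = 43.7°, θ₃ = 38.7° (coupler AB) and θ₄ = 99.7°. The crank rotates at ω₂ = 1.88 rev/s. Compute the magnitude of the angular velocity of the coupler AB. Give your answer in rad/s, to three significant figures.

ω₂ = 11.81 rad/s (from 1.88 rev/s).
Differentiating the loop-closure r₂e^{iθ₂}+r₃e^{iθ₃}=r₁+r₄e^{iθ₄} gives r₂ω₂e^{iθ₂}+r₃ω₃e^{iθ₃}=r₄ω₄e^{iθ₄}.
Eliminating the other unknown: ω₃ = r₂ω₂ sin(θ₄−θ₂) / [r₃ sin(θ₃−θ₄)].
Numerator sine = +0.82904; denominator sine = -0.87462.
Result = 0.0692·11.81·(+0.82904) / (0.2514·(-0.87462)) = -3.082 rad/s; magnitude 3.082 rad/s.

3.08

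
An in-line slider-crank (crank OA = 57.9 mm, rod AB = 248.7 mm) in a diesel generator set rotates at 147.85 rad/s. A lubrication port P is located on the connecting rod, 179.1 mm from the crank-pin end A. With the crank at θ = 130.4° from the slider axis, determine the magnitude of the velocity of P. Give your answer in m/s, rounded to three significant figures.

ω = 147.8 rad/s.  Crank-pin speed |V_A| = rω = 8.5605 m/s, perpendicular to OA.
Rod angle: sinφ = −(r/L) sinθ ⇒ φ = -10.212°; ω_rod = −rω cosθ/√(L²−r²sin²θ) = +22.668 rad/s.
V_P = V_A + ω_rod × AP, with AP = 0.1791 m along the rod.
Components: V_Px = −rω sinθ − a·ω_rod·sinφ = -5.7994 m/s;  V_Py = rω cosθ + a·ω_rod·cosφ = -1.5527 m/s.
|V_P| = √(V_Px² + V_Py²) = 6.0036 m/s.

6.00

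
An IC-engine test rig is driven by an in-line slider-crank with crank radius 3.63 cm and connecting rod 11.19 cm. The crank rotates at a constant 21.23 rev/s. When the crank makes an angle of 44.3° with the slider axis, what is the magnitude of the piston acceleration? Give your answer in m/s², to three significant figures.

ω = 2π·21.2 = 133.4 rad/s
x(θ) = r cosθ + √(L² − r² sin²θ); with ω constant, a = ω²·d²x/dθ².
d²x/dθ² = −r cosθ − r²(cos2θ)/√u − r⁴ sin²2θ/(4u^{3/2}),  u = L² − r² sin²θ = 0.0118789 m².
Substituting r = 0.0363 m, L = 0.1119 m, θ = 44.3°: d²x/dθ² = -0.02661 m.
a = ω²·d²x/dθ² = (133.4)²·(-0.02661) = -473.49 m/s²;  |a| = 473.49 m/s².

473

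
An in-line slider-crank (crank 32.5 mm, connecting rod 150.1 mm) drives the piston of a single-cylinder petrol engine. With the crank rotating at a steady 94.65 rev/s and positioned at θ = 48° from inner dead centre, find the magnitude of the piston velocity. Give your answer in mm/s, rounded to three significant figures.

ω = 2π·94.7 = 594.7 rad/s
For an in-line slider-crank, x = r cosθ + √(L² − r² sin²θ), so v = −rω sinθ·[1 + r cosθ/√(L² − r² sin²θ)].
With r = 0.0325 m, L = 0.1501 m, θ = 48°: √(L² − r² sin²θ) = 0.14814 m.
v = −0.0325·594.7·0.74314·[1 + 0.0325·0.66913/0.14814] = -16.472 m/s.
|v| = 16.472 m/s = 16472 mm/s.

16500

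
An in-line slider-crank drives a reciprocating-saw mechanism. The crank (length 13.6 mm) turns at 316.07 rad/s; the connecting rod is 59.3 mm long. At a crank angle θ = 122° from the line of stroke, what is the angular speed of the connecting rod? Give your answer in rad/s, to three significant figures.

39.2

ω = 316.1 rad/s
The rod makes angle φ with the slider axis where L sinφ = r sinθ; differentiating, L cosφ·φ̇ = r ω cosθ.
L cosφ = √(L² − r² sin²θ) = 0.058168 m.
|ω_rod| = r ω |cosθ| / √(L² − r² sin²θ) = 0.0136·316.1·0.52992/0.058168 = 39.161 rad/s.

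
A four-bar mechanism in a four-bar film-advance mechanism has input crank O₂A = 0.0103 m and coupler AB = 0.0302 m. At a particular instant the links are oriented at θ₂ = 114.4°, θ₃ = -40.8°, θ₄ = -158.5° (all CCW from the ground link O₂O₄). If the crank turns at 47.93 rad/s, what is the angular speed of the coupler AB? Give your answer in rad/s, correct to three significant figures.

ω₂ = 47.93 rad/s
Differentiating the loop-closure r₂e^{iθ₂}+r₃e^{iθ₃}=r₁+r₄e^{iθ₄} gives r₂ω₂e^{iθ₂}+r₃ω₃e^{iθ₃}=r₄ω₄e^{iθ₄}.
Eliminating the other unknown: ω₃ = r₂ω₂ sin(θ₄−θ₂) / [r₃ sin(θ₃−θ₄)].
Numerator sine = +0.99872; denominator sine = +0.88539.
Result = 0.0103·47.93·(+0.99872) / (0.0302·(+0.88539)) = +18.439 rad/s; magnitude 18.439 rad/s.

18.4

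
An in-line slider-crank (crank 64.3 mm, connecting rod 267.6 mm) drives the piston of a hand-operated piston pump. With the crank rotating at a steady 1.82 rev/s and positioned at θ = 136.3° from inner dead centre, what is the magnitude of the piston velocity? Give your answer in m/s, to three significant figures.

ω = 2π·1.82 = 11.44 rad/s
For an in-line slider-crank, x = r cosθ + √(L² − r² sin²θ), so v = −rω sinθ·[1 + r cosθ/√(L² − r² sin²θ)].
With r = 0.0643 m, L = 0.2676 m, θ = 136.3°: √(L² − r² sin²θ) = 0.26389 m.
v = −0.0643·11.44·0.69088·[1 + 0.0643·-0.72297/0.26389] = -0.41851 m/s.
|v| = 0.41851 m/s.

0.419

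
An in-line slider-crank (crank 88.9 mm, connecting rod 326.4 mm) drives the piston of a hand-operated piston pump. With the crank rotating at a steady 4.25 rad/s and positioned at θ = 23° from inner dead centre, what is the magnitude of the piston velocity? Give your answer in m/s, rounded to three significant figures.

0.185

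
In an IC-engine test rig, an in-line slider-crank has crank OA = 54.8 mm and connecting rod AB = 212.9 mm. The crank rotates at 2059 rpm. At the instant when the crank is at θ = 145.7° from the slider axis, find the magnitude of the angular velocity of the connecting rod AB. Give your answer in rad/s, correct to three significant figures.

ω = 215.6 rad/s (converted from 2059 rpm).
The rod makes angle φ with the slider axis where L sinφ = r sinθ; differentiating, L cosφ·φ̇ = r ω cosθ.
L cosφ = √(L² − r² sin²θ) = 0.21065 m.
|ω_rod| = r ω |cosθ| / √(L² − r² sin²θ) = 0.0548·215.6·0.82610/0.21065 = 46.338 rad/s.

46.3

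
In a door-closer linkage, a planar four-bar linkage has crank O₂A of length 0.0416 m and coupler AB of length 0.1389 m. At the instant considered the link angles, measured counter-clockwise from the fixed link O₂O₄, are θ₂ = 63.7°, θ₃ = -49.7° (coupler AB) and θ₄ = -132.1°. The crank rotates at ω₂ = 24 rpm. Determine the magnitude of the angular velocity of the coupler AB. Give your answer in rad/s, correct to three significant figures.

ω₂ = 2.513 rad/s (from 24 rpm).
Differentiating the loop-closure r₂e^{iθ₂}+r₃e^{iθ₃}=r₁+r₄e^{iθ₄} gives r₂ω₂e^{iθ₂}+r₃ω₃e^{iθ₃}=r₄ω₄e^{iθ₄}.
Eliminating the other unknown: ω₃ = r₂ω₂ sin(θ₄−θ₂) / [r₃ sin(θ₃−θ₄)].
Numerator sine = +0.27228; denominator sine = +0.99122.
Result = 0.0416·2.513·(+0.27228) / (0.1389·(+0.99122)) = +0.20677 rad/s; magnitude 0.20677 rad/s.

0.207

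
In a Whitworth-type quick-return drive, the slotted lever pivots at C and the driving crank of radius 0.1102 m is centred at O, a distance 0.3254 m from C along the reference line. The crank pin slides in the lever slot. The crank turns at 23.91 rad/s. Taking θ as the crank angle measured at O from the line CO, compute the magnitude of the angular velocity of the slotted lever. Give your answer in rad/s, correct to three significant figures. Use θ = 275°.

ω = 23.91 rad/s
Crank pin A relative to C: A = (d + r cosθ, r sinθ); lever angle φ = atan2(r sinθ, d + r cosθ).
Differentiating tanφ: φ̇ = rω(d cosθ + r)/(d² + r² + 2dr cosθ).
d² + r² + 2dr cosθ = |CA|² = 0.12428 m²;  d cosθ + r = +0.13856 m.
|ω_lever| = |0.1102·23.91·+0.13856| / 0.12428 = 2.9376 rad/s.

2.94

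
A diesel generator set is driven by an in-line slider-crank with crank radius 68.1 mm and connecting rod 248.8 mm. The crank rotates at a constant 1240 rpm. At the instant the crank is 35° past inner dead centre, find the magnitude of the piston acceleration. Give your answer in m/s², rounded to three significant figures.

1050

ω = 2π·1240/60 = 129.9 rad/s
x(θ) = r cosθ + √(L² − r² sin²θ); with ω constant, a = ω²·d²x/dθ².
d²x/dθ² = −r cosθ − r²(cos2θ)/√u − r⁴ sin²2θ/(4u^{3/2}),  u = L² − r² sin²θ = 0.0603757 m².
Substituting r = 0.0681 m, L = 0.2488 m, θ = 35°: d²x/dθ² = -0.06256 m.
a = ω²·d²x/dθ² = (129.9)²·(-0.06256) = -1054.9 m/s²;  |a| = 1054.9 m/s².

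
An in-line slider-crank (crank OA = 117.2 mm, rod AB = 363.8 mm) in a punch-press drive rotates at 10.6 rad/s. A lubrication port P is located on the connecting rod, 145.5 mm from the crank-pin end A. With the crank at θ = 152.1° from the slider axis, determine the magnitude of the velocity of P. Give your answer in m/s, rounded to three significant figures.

ω = 10.6 rad/s.  Crank-pin speed |V_A| = rω = 1.2423 m/s, perpendicular to OA.
Rod angle: sinφ = −(r/L) sinθ ⇒ φ = -8.670°; ω_rod = −rω cosθ/√(L²−r²sin²θ) = +3.0528 rad/s.
V_P = V_A + ω_rod × AP, with AP = 0.1455 m along the rod.
Components: V_Px = −rω sinθ − a·ω_rod·sinφ = -0.51436 m/s;  V_Py = rω cosθ + a·ω_rod·cosφ = -0.65881 m/s.
|V_P| = √(V_Px² + V_Py²) = 0.83582 m/s.

0.836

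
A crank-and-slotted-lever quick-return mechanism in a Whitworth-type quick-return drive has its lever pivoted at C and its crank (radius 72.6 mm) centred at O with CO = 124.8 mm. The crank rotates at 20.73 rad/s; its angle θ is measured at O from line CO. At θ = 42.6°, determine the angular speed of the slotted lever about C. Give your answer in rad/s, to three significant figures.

7.24

ω = 20.73 rad/s
Crank pin A relative to C: A = (d + r cosθ, r sinθ); lever angle φ = atan2(r sinθ, d + r cosθ).
Differentiating tanφ: φ̇ = rω(d cosθ + r)/(d² + r² + 2dr cosθ).
d² + r² + 2dr cosθ = |CA|² = 0.0341846 m²;  d cosθ + r = +0.16446 m.
|ω_lever| = |0.0726·20.73·+0.16446| / 0.0341846 = 7.2407 rad/s.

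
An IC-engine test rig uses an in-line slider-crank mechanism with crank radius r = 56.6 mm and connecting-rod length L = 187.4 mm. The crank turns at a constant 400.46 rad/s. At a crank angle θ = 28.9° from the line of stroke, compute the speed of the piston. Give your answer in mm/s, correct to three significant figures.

ω = 400.5 rad/s
For an in-line slider-crank, x = r cosθ + √(L² − r² sin²θ), so v = −rω sinθ·[1 + r cosθ/√(L² − r² sin²θ)].
With r = 0.0566 m, L = 0.1874 m, θ = 28.9°: √(L² − r² sin²θ) = 0.18539 m.
v = −0.0566·400.5·0.48328·[1 + 0.0566·0.87546/0.18539] = -13.882 m/s.
|v| = 13.882 m/s = 13882 mm/s.

13900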